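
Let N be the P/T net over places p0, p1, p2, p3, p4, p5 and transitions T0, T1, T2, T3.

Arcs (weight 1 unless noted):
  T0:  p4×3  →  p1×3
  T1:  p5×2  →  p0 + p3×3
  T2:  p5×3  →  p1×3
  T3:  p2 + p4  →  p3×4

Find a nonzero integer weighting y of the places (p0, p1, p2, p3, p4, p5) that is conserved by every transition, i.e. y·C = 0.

Incidence matrix C (rows=places, cols=transitions):
       T0   T1   T2   T3
   p0   0    1    0    0
   p1   3    0    3    0
   p2   0    0    0   -1
   p3   0    3    0    4
   p4  -3    0    0   -1
   p5   0   -2   -3    0

Candidate y = [3, 0, -4, -1, 0, 0]; check y·C column-wise:
  col T0: 3·0 + 0·3 + -4·0 + -1·0 + 0·-3 = 0
  col T1: 3·1 + -4·0 + -1·3 + 0·-2 = 0
  col T2: 3·0 + 0·3 + -4·0 + -1·0 + 0·-3 = 0
  col T3: 3·0 + -4·-1 + -1·4 + 0·-1 = 0

y = (p0:3, p1:0, p2:-4, p3:-1, p4:0, p5:0)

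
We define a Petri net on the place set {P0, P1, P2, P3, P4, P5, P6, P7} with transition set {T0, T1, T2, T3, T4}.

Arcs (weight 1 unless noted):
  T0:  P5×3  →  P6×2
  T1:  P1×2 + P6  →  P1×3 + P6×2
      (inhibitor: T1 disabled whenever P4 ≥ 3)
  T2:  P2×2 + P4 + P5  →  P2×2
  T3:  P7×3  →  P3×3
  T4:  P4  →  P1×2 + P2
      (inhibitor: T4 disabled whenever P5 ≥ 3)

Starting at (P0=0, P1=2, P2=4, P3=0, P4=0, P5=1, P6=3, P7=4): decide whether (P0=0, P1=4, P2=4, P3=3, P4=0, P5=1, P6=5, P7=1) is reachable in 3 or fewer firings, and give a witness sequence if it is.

step 1: fire T1:  (P0=0, P1=2, P2=4, P3=0, P4=0, P5=1, P6=3, P7=4) → (P0=0, P1=3, P2=4, P3=0, P4=0, P5=1, P6=4, P7=4)
step 2: fire T1:  (P0=0, P1=3, P2=4, P3=0, P4=0, P5=1, P6=4, P7=4) → (P0=0, P1=4, P2=4, P3=0, P4=0, P5=1, P6=5, P7=4)
step 3: fire T3:  (P0=0, P1=4, P2=4, P3=0, P4=0, P5=1, P6=5, P7=4) → (P0=0, P1=4, P2=4, P3=3, P4=0, P5=1, P6=5, P7=1)

YES — reachable via ⟨T1, T1, T3⟩ (3 firings)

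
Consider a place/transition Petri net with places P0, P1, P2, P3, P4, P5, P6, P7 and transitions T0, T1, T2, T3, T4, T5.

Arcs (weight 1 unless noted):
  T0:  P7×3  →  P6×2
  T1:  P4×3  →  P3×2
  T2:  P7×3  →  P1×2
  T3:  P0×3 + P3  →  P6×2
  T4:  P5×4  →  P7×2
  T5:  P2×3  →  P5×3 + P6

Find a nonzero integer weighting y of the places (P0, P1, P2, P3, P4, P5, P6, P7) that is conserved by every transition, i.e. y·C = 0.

Incidence matrix C (rows=places, cols=transitions):
       T0   T1   T2   T3   T4   T5
   P0   0    0    0   -3    0    0
   P1   0    0    2    0    0    0
   P2   0    0    0    0    0   -3
   P3   0    2    0   -1    0    0
   P4   0   -3    0    0    0    0
   P5   0    0    0    0   -4    3
   P6   2    0    0    2    0    1
   P7  -3    0   -3    0    2    0

Candidate y = [1, 0, 0, -3, -2, 0, 0, 0]; check y·C column-wise:
  col T0: 1·0 + -3·0 + -2·0 + 0·2 + 0·-3 = 0
  col T1: 1·0 + -3·2 + -2·-3 = 0
  col T2: 1·0 + 0·2 + -3·0 + -2·0 + 0·-3 = 0
  col T3: 1·-3 + -3·-1 + -2·0 + 0·2 = 0
  col T4: 1·0 + -3·0 + -2·0 + 0·-4 + 0·2 = 0
  col T5: 1·0 + 0·-3 + -3·0 + -2·0 + 0·3 + 0·1 = 0

y = (P0:1, P1:0, P2:0, P3:-3, P4:-2, P5:0, P6:0, P7:0)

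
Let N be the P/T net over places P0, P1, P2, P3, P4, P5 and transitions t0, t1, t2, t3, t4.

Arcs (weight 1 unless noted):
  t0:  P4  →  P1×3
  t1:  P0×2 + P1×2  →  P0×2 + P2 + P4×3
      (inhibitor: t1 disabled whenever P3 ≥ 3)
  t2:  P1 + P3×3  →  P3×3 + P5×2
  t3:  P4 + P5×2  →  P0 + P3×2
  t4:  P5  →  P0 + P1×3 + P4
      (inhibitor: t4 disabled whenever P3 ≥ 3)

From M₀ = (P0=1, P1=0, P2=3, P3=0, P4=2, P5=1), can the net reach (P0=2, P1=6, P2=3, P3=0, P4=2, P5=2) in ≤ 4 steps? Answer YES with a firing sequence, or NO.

NO — not reachable within 4 firings

depth 0: 1 marking
depth 1: 3 markings reached so far
depth 2: 6 markings reached so far
depth 3: 8 markings reached so far
depth 4: 11 markings reached so far
target is not among the 11 markings reachable within 4 steps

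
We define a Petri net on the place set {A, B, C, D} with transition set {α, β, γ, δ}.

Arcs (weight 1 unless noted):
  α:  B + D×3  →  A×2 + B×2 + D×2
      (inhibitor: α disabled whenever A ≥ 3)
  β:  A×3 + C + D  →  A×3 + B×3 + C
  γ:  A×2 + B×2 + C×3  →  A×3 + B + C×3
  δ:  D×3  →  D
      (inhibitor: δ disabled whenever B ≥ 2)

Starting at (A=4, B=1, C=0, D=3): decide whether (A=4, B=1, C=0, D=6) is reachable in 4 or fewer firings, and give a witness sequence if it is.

depth 0: 1 marking
depth 1: 2 markings reached so far
depth 2: 2 markings reached so far
(frontier empty at depth 2; search complete)
target is not among the 2 markings reachable within 4 steps

NO — not reachable within 4 firings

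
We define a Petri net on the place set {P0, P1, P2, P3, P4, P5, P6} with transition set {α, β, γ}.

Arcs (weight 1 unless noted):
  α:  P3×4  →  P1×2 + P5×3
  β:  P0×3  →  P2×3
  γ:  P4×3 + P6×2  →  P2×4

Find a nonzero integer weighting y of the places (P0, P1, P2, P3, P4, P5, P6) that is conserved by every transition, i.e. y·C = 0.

Incidence matrix C (rows=places, cols=transitions):
        α    β    γ
   P0   0   -3    0
   P1   2    0    0
   P2   0    3    4
   P3  -4    0    0
   P4   0    0   -3
   P5   3    0    0
   P6   0    0   -2

Candidate y = [0, 2, 0, 1, 0, 0, 0]; check y·C column-wise:
  col α: 2·2 + 1·-4 + 0·3 = 0
  col β: 0·-3 + 2·0 + 0·3 + 1·0 = 0
  col γ: 2·0 + 0·4 + 1·0 + 0·-3 + 0·-2 = 0

y = (P0:0, P1:2, P2:0, P3:1, P4:0, P5:0, P6:0)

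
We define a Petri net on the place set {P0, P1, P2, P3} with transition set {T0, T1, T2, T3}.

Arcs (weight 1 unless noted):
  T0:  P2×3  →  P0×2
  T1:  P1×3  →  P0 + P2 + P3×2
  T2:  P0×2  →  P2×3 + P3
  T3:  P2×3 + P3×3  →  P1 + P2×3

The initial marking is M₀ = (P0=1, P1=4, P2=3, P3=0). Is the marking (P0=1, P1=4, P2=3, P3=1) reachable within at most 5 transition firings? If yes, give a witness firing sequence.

YES — reachable via ⟨T0, T2⟩ (2 firings)

step 1: fire T0:  (P0=1, P1=4, P2=3, P3=0) → (P0=3, P1=4, P2=0, P3=0)
step 2: fire T2:  (P0=3, P1=4, P2=0, P3=0) → (P0=1, P1=4, P2=3, P3=1)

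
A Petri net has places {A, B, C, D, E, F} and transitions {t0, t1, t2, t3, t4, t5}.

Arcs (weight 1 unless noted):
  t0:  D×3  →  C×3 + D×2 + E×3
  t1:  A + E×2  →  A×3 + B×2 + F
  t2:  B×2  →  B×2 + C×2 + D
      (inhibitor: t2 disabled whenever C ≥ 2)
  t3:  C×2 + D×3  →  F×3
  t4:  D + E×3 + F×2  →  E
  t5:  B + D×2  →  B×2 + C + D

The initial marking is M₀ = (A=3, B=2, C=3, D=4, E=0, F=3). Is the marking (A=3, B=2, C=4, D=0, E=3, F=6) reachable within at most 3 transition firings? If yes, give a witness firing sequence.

YES — reachable via ⟨t0, t3⟩ (2 firings)

step 1: fire t0:  (A=3, B=2, C=3, D=4, E=0, F=3) → (A=3, B=2, C=6, D=3, E=3, F=3)
step 2: fire t3:  (A=3, B=2, C=6, D=3, E=3, F=3) → (A=3, B=2, C=4, D=0, E=3, F=6)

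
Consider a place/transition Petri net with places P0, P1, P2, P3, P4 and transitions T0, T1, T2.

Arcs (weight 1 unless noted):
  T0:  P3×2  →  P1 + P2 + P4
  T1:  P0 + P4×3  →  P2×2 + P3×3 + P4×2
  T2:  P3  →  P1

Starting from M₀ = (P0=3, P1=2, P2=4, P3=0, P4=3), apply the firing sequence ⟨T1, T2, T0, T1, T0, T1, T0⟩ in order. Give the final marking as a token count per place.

step 1: fire T1:  (P0=3, P1=2, P2=4, P3=0, P4=3) → (P0=2, P1=2, P2=6, P3=3, P4=2)
step 2: fire T2:  (P0=2, P1=2, P2=6, P3=3, P4=2) → (P0=2, P1=3, P2=6, P3=2, P4=2)
step 3: fire T0:  (P0=2, P1=3, P2=6, P3=2, P4=2) → (P0=2, P1=4, P2=7, P3=0, P4=3)
step 4: fire T1:  (P0=2, P1=4, P2=7, P3=0, P4=3) → (P0=1, P1=4, P2=9, P3=3, P4=2)
step 5: fire T0:  (P0=1, P1=4, P2=9, P3=3, P4=2) → (P0=1, P1=5, P2=10, P3=1, P4=3)
step 6: fire T1:  (P0=1, P1=5, P2=10, P3=1, P4=3) → (P0=0, P1=5, P2=12, P3=4, P4=2)
step 7: fire T0:  (P0=0, P1=5, P2=12, P3=4, P4=2) → (P0=0, P1=6, P2=13, P3=2, P4=3)

(P0=0, P1=6, P2=13, P3=2, P4=3)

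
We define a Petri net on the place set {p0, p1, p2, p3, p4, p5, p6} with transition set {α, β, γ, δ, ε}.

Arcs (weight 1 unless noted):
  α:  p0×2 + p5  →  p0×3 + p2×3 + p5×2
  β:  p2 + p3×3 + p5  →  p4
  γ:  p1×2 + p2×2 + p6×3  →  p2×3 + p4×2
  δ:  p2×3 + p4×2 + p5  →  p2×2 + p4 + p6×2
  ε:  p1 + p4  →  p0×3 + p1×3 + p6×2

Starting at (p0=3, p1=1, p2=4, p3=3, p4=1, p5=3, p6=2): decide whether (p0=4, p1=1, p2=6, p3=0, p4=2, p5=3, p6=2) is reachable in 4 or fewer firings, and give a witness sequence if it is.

YES — reachable via ⟨α, β⟩ (2 firings)

step 1: fire α:  (p0=3, p1=1, p2=4, p3=3, p4=1, p5=3, p6=2) → (p0=4, p1=1, p2=7, p3=3, p4=1, p5=4, p6=2)
step 2: fire β:  (p0=4, p1=1, p2=7, p3=3, p4=1, p5=4, p6=2) → (p0=4, p1=1, p2=6, p3=0, p4=2, p5=3, p6=2)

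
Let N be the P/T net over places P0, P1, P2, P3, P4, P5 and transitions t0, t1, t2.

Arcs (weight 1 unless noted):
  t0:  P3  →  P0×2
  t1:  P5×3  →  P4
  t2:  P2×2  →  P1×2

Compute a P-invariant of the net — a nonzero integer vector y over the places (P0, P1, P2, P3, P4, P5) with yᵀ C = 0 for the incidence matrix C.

Incidence matrix C (rows=places, cols=transitions):
       t0   t1   t2
   P0   2    0    0
   P1   0    0    2
   P2   0    0   -2
   P3  -1    0    0
   P4   0    1    0
   P5   0   -3    0

Candidate y = [0, 1, 1, 0, 0, 0]; check y·C column-wise:
  col t0: 0·2 + 1·0 + 1·0 + 0·-1 = 0
  col t1: 1·0 + 1·0 + 0·1 + 0·-3 = 0
  col t2: 1·2 + 1·-2 = 0

y = (P0:0, P1:1, P2:1, P3:0, P4:0, P5:0)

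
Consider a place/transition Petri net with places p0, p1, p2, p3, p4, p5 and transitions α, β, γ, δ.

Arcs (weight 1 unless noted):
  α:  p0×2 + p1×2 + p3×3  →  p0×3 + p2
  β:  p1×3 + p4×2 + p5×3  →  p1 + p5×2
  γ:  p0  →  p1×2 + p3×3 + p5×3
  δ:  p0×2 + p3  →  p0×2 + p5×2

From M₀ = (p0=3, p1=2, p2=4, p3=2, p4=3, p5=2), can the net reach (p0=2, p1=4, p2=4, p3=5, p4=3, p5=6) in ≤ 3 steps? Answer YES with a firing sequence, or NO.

depth 0: 1 marking
depth 1: 3 markings reached so far
depth 2: 8 markings reached so far
depth 3: 16 markings reached so far
target is not among the 16 markings reachable within 3 steps

NO — not reachable within 3 firings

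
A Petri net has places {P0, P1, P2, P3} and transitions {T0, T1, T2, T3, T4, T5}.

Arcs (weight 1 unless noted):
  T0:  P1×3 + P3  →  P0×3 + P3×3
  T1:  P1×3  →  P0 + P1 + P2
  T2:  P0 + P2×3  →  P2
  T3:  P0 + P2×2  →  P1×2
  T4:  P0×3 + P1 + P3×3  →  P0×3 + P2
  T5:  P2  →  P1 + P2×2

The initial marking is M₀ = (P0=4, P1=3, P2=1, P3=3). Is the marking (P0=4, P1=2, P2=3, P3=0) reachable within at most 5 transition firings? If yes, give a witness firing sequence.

YES — reachable via ⟨T1, T4, T2, T5, T5⟩ (5 firings)

step 1: fire T1:  (P0=4, P1=3, P2=1, P3=3) → (P0=5, P1=1, P2=2, P3=3)
step 2: fire T4:  (P0=5, P1=1, P2=2, P3=3) → (P0=5, P1=0, P2=3, P3=0)
step 3: fire T2:  (P0=5, P1=0, P2=3, P3=0) → (P0=4, P1=0, P2=1, P3=0)
step 4: fire T5:  (P0=4, P1=0, P2=1, P3=0) → (P0=4, P1=1, P2=2, P3=0)
step 5: fire T5:  (P0=4, P1=1, P2=2, P3=0) → (P0=4, P1=2, P2=3, P3=0)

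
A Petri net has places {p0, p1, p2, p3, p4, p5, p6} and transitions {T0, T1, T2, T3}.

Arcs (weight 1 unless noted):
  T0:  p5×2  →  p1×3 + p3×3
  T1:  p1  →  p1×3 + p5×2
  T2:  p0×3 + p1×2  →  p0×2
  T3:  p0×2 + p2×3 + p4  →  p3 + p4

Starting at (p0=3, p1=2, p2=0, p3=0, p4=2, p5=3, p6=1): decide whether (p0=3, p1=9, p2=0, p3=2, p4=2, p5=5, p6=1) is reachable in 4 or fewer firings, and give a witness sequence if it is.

depth 0: 1 marking
depth 1: 4 markings reached so far
depth 2: 8 markings reached so far
depth 3: 13 markings reached so far
depth 4: 19 markings reached so far
target is not among the 19 markings reachable within 4 steps

NO — not reachable within 4 firings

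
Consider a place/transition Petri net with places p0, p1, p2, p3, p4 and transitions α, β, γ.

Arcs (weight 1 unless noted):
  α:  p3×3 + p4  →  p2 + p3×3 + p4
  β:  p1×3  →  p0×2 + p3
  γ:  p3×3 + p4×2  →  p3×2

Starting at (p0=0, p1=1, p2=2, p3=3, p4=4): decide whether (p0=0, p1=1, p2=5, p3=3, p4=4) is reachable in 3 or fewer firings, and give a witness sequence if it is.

step 1: fire α:  (p0=0, p1=1, p2=2, p3=3, p4=4) → (p0=0, p1=1, p2=3, p3=3, p4=4)
step 2: fire α:  (p0=0, p1=1, p2=3, p3=3, p4=4) → (p0=0, p1=1, p2=4, p3=3, p4=4)
step 3: fire α:  (p0=0, p1=1, p2=4, p3=3, p4=4) → (p0=0, p1=1, p2=5, p3=3, p4=4)

YES — reachable via ⟨α, α, α⟩ (3 firings)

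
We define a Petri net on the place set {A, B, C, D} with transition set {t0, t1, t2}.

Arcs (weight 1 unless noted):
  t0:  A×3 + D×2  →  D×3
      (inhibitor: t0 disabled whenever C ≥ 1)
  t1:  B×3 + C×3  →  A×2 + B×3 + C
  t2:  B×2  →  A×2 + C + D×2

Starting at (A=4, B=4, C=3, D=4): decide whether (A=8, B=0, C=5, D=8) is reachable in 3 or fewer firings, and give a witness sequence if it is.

step 1: fire t2:  (A=4, B=4, C=3, D=4) → (A=6, B=2, C=4, D=6)
step 2: fire t2:  (A=6, B=2, C=4, D=6) → (A=8, B=0, C=5, D=8)

YES — reachable via ⟨t2, t2⟩ (2 firings)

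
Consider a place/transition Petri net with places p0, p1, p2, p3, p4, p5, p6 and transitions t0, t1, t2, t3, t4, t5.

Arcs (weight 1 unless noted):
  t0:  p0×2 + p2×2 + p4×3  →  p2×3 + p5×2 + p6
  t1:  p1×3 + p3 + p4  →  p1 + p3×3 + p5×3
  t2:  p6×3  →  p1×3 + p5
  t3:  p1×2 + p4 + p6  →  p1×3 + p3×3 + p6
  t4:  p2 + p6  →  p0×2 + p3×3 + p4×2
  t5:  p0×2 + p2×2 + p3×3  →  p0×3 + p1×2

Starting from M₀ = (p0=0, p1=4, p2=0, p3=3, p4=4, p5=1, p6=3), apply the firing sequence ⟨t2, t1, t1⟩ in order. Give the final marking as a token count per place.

step 1: fire t2:  (p0=0, p1=4, p2=0, p3=3, p4=4, p5=1, p6=3) → (p0=0, p1=7, p2=0, p3=3, p4=4, p5=2, p6=0)
step 2: fire t1:  (p0=0, p1=7, p2=0, p3=3, p4=4, p5=2, p6=0) → (p0=0, p1=5, p2=0, p3=5, p4=3, p5=5, p6=0)
step 3: fire t1:  (p0=0, p1=5, p2=0, p3=5, p4=3, p5=5, p6=0) → (p0=0, p1=3, p2=0, p3=7, p4=2, p5=8, p6=0)

(p0=0, p1=3, p2=0, p3=7, p4=2, p5=8, p6=0)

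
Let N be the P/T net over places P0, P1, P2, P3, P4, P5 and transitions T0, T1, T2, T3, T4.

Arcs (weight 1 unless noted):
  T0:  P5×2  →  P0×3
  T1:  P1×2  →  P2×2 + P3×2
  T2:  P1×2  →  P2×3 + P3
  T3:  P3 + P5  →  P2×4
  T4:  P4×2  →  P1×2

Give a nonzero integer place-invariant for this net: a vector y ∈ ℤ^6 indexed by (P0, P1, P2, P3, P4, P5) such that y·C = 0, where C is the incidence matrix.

Incidence matrix C (rows=places, cols=transitions):
       T0   T1   T2   T3   T4
   P0   3    0    0    0    0
   P1   0   -2   -2    0    2
   P2   0    2    3    4    0
   P3   0    2    1   -1    0
   P4   0    0    0    0   -2
   P5  -2    0    0   -1    0

Candidate y = [2, 2, 1, 1, 2, 3]; check y·C column-wise:
  col T0: 2·3 + 2·0 + 1·0 + 1·0 + 2·0 + 3·-2 = 0
  col T1: 2·0 + 2·-2 + 1·2 + 1·2 + 2·0 + 3·0 = 0
  col T2: 2·0 + 2·-2 + 1·3 + 1·1 + 2·0 + 3·0 = 0
  col T3: 2·0 + 2·0 + 1·4 + 1·-1 + 2·0 + 3·-1 = 0
  col T4: 2·0 + 2·2 + 1·0 + 1·0 + 2·-2 + 3·0 = 0

y = (P0:2, P1:2, P2:1, P3:1, P4:2, P5:3)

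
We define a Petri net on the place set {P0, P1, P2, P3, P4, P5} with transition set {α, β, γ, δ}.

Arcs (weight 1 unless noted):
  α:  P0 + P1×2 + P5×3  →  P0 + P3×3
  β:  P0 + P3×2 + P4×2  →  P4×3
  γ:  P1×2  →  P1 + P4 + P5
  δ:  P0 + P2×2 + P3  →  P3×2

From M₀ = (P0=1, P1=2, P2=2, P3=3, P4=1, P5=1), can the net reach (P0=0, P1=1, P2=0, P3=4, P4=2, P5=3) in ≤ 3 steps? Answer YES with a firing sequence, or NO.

NO — not reachable within 3 firings

depth 0: 1 marking
depth 1: 3 markings reached so far
depth 2: 5 markings reached so far
depth 3: 5 markings reached so far
(frontier empty at depth 3; search complete)
target is not among the 5 markings reachable within 3 steps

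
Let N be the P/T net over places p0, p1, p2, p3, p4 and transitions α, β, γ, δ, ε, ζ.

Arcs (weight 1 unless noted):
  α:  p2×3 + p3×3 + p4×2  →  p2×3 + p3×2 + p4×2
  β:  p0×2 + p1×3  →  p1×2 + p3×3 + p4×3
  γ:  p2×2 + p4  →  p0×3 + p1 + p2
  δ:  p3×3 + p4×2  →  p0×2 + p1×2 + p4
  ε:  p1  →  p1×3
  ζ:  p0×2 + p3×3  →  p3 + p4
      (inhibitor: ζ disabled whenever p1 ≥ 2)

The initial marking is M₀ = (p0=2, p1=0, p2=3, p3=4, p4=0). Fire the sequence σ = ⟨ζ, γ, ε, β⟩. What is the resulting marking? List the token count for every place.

step 1: fire ζ:  (p0=2, p1=0, p2=3, p3=4, p4=0) → (p0=0, p1=0, p2=3, p3=2, p4=1)
step 2: fire γ:  (p0=0, p1=0, p2=3, p3=2, p4=1) → (p0=3, p1=1, p2=2, p3=2, p4=0)
step 3: fire ε:  (p0=3, p1=1, p2=2, p3=2, p4=0) → (p0=3, p1=3, p2=2, p3=2, p4=0)
step 4: fire β:  (p0=3, p1=3, p2=2, p3=2, p4=0) → (p0=1, p1=2, p2=2, p3=5, p4=3)

(p0=1, p1=2, p2=2, p3=5, p4=3)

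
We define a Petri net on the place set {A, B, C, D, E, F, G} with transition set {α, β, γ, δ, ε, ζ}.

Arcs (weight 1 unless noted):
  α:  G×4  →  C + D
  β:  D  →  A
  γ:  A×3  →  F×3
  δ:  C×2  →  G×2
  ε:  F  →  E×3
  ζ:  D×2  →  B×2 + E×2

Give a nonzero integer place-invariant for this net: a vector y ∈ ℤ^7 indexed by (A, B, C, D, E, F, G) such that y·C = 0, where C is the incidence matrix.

y = (A:3, B:2, C:1, D:3, E:1, F:3, G:1)

Incidence matrix C (rows=places, cols=transitions):
        α    β    γ    δ    ε    ζ
    A   0    1   -3    0    0    0
    B   0    0    0    0    0    2
    C   1    0    0   -2    0    0
    D   1   -1    0    0    0   -2
    E   0    0    0    0    3    2
    F   0    0    3    0   -1    0
    G  -4    0    0    2    0    0

Candidate y = [3, 2, 1, 3, 1, 3, 1]; check y·C column-wise:
  col α: 3·0 + 2·0 + 1·1 + 3·1 + 1·0 + 3·0 + 1·-4 = 0
  col β: 3·1 + 2·0 + 1·0 + 3·-1 + 1·0 + 3·0 + 1·0 = 0
  col γ: 3·-3 + 2·0 + 1·0 + 3·0 + 1·0 + 3·3 + 1·0 = 0
  col δ: 3·0 + 2·0 + 1·-2 + 3·0 + 1·0 + 3·0 + 1·2 = 0
  col ε: 3·0 + 2·0 + 1·0 + 3·0 + 1·3 + 3·-1 + 1·0 = 0
  col ζ: 3·0 + 2·2 + 1·0 + 3·-2 + 1·2 + 3·0 + 1·0 = 0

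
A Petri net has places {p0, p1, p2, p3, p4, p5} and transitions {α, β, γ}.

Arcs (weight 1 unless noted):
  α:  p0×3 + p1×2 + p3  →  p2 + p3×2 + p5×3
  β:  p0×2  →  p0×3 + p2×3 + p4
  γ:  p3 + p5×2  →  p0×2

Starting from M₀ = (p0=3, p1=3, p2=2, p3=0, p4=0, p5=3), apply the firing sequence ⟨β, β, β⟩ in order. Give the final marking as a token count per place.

step 1: fire β:  (p0=3, p1=3, p2=2, p3=0, p4=0, p5=3) → (p0=4, p1=3, p2=5, p3=0, p4=1, p5=3)
step 2: fire β:  (p0=4, p1=3, p2=5, p3=0, p4=1, p5=3) → (p0=5, p1=3, p2=8, p3=0, p4=2, p5=3)
step 3: fire β:  (p0=5, p1=3, p2=8, p3=0, p4=2, p5=3) → (p0=6, p1=3, p2=11, p3=0, p4=3, p5=3)

(p0=6, p1=3, p2=11, p3=0, p4=3, p5=3)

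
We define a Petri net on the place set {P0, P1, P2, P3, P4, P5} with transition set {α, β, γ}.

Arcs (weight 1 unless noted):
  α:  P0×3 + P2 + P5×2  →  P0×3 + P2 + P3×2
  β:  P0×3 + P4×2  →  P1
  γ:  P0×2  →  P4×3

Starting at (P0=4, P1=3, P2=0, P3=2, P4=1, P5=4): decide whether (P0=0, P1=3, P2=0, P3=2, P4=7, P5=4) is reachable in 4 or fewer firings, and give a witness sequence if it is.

YES — reachable via ⟨γ, γ⟩ (2 firings)

step 1: fire γ:  (P0=4, P1=3, P2=0, P3=2, P4=1, P5=4) → (P0=2, P1=3, P2=0, P3=2, P4=4, P5=4)
step 2: fire γ:  (P0=2, P1=3, P2=0, P3=2, P4=4, P5=4) → (P0=0, P1=3, P2=0, P3=2, P4=7, P5=4)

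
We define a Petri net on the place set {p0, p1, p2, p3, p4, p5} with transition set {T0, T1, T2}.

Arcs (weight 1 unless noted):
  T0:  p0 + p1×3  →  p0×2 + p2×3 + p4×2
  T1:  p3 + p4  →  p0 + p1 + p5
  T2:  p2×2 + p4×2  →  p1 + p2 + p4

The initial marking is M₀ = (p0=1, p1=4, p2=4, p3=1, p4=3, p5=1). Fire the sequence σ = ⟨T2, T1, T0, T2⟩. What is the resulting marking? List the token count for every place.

(p0=3, p1=4, p2=5, p3=0, p4=2, p5=2)

step 1: fire T2:  (p0=1, p1=4, p2=4, p3=1, p4=3, p5=1) → (p0=1, p1=5, p2=3, p3=1, p4=2, p5=1)
step 2: fire T1:  (p0=1, p1=5, p2=3, p3=1, p4=2, p5=1) → (p0=2, p1=6, p2=3, p3=0, p4=1, p5=2)
step 3: fire T0:  (p0=2, p1=6, p2=3, p3=0, p4=1, p5=2) → (p0=3, p1=3, p2=6, p3=0, p4=3, p5=2)
step 4: fire T2:  (p0=3, p1=3, p2=6, p3=0, p4=3, p5=2) → (p0=3, p1=4, p2=5, p3=0, p4=2, p5=2)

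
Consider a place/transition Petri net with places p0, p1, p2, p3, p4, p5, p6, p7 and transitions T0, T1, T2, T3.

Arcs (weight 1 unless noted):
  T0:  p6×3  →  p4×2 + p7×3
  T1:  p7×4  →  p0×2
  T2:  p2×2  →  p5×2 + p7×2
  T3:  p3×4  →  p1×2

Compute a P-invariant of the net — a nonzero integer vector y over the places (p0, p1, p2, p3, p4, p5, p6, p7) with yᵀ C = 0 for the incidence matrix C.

Incidence matrix C (rows=places, cols=transitions):
       T0   T1   T2   T3
   p0   0    2    0    0
   p1   0    0    0    2
   p2   0    0   -2    0
   p3   0    0    0   -4
   p4   2    0    0    0
   p5   0    0    2    0
   p6  -3    0    0    0
   p7   3   -4    2    0

Candidate y = [0, 2, 0, 1, 0, 0, 0, 0]; check y·C column-wise:
  col T0: 2·0 + 1·0 + 0·2 + 0·-3 + 0·3 = 0
  col T1: 0·2 + 2·0 + 1·0 + 0·-4 = 0
  col T2: 2·0 + 0·-2 + 1·0 + 0·2 + 0·2 = 0
  col T3: 2·2 + 1·-4 = 0

y = (p0:0, p1:2, p2:0, p3:1, p4:0, p5:0, p6:0, p7:0)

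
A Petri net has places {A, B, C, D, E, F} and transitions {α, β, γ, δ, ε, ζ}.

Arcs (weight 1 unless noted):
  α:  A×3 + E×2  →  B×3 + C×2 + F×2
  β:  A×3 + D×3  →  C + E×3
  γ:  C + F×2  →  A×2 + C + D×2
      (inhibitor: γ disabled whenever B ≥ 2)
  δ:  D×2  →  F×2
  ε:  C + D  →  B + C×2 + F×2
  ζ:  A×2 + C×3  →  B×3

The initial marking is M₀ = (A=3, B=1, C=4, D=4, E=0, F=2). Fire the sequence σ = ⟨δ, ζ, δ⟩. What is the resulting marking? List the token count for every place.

step 1: fire δ:  (A=3, B=1, C=4, D=4, E=0, F=2) → (A=3, B=1, C=4, D=2, E=0, F=4)
step 2: fire ζ:  (A=3, B=1, C=4, D=2, E=0, F=4) → (A=1, B=4, C=1, D=2, E=0, F=4)
step 3: fire δ:  (A=1, B=4, C=1, D=2, E=0, F=4) → (A=1, B=4, C=1, D=0, E=0, F=6)

(A=1, B=4, C=1, D=0, E=0, F=6)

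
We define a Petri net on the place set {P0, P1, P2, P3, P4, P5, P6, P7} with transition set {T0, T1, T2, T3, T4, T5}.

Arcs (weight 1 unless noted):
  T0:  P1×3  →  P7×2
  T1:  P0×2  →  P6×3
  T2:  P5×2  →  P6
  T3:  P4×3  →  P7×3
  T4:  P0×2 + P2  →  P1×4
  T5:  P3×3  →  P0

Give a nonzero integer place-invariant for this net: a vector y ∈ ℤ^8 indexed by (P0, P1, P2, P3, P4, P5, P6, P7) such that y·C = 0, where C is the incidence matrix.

Incidence matrix C (rows=places, cols=transitions):
       T0   T1   T2   T3   T4   T5
   P0   0   -2    0    0   -2    1
   P1  -3    0    0    0    4    0
   P2   0    0    0    0   -1    0
   P3   0    0    0    0    0   -3
   P4   0    0    0   -3    0    0
   P5   0    0   -2    0    0    0
   P6   0    3    1    0    0    0
   P7   2    0    0    3    0    0

Candidate y = [3, 0, -6, 1, 0, 1, 2, 0]; check y·C column-wise:
  col T0: 3·0 + 0·-3 + -6·0 + 1·0 + 1·0 + 2·0 + 0·2 = 0
  col T1: 3·-2 + -6·0 + 1·0 + 1·0 + 2·3 = 0
  col T2: 3·0 + -6·0 + 1·0 + 1·-2 + 2·1 = 0
  col T3: 3·0 + -6·0 + 1·0 + 0·-3 + 1·0 + 2·0 + 0·3 = 0
  col T4: 3·-2 + 0·4 + -6·-1 + 1·0 + 1·0 + 2·0 = 0
  col T5: 3·1 + -6·0 + 1·-3 + 1·0 + 2·0 = 0

y = (P0:3, P1:0, P2:-6, P3:1, P4:0, P5:1, P6:2, P7:0)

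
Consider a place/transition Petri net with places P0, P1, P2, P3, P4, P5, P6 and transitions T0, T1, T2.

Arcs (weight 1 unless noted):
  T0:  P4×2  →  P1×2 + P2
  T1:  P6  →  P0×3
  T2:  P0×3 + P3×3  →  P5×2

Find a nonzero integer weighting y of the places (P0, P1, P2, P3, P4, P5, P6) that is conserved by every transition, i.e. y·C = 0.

y = (P0:0, P1:1, P2:-2, P3:0, P4:0, P5:0, P6:0)

Incidence matrix C (rows=places, cols=transitions):
       T0   T1   T2
   P0   0    3   -3
   P1   2    0    0
   P2   1    0    0
   P3   0    0   -3
   P4  -2    0    0
   P5   0    0    2
   P6   0   -1    0

Candidate y = [0, 1, -2, 0, 0, 0, 0]; check y·C column-wise:
  col T0: 1·2 + -2·1 + 0·-2 = 0
  col T1: 0·3 + 1·0 + -2·0 + 0·-1 = 0
  col T2: 0·-3 + 1·0 + -2·0 + 0·-3 + 0·2 = 0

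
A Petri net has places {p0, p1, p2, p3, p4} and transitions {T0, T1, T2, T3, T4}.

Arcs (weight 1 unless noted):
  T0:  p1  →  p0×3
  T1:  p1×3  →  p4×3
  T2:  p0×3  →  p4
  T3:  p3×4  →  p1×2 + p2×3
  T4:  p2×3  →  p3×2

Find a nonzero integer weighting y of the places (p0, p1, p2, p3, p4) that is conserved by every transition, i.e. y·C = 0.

Incidence matrix C (rows=places, cols=transitions):
       T0   T1   T2   T3   T4
   p0   3    0   -3    0    0
   p1  -1   -3    0    2    0
   p2   0    0    0    3   -3
   p3   0    0    0   -4    2
   p4   0    3    1    0    0

Candidate y = [1, 3, 2, 3, 3]; check y·C column-wise:
  col T0: 1·3 + 3·-1 + 2·0 + 3·0 + 3·0 = 0
  col T1: 1·0 + 3·-3 + 2·0 + 3·0 + 3·3 = 0
  col T2: 1·-3 + 3·0 + 2·0 + 3·0 + 3·1 = 0
  col T3: 1·0 + 3·2 + 2·3 + 3·-4 + 3·0 = 0
  col T4: 1·0 + 3·0 + 2·-3 + 3·2 + 3·0 = 0

y = (p0:1, p1:3, p2:2, p3:3, p4:3)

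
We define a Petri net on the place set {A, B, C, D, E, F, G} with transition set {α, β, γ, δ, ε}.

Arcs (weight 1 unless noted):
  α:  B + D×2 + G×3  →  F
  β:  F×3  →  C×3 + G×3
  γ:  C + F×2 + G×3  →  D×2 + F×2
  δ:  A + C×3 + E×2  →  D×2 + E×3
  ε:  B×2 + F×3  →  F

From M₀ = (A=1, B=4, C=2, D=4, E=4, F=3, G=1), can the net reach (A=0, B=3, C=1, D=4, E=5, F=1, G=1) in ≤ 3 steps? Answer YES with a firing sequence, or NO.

NO — not reachable within 3 firings

depth 0: 1 marking
depth 1: 3 markings reached so far
depth 2: 5 markings reached so far
depth 3: 6 markings reached so far
target is not among the 6 markings reachable within 3 steps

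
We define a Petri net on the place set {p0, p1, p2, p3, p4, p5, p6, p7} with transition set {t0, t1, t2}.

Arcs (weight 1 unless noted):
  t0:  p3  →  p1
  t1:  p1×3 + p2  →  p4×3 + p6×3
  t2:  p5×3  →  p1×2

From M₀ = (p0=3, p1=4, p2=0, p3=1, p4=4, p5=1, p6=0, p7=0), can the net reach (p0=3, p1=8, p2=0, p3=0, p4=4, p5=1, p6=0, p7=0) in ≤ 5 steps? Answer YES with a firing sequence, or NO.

NO — not reachable within 5 firings

depth 0: 1 marking
depth 1: 2 markings reached so far
depth 2: 2 markings reached so far
(frontier empty at depth 2; search complete)
target is not among the 2 markings reachable within 5 steps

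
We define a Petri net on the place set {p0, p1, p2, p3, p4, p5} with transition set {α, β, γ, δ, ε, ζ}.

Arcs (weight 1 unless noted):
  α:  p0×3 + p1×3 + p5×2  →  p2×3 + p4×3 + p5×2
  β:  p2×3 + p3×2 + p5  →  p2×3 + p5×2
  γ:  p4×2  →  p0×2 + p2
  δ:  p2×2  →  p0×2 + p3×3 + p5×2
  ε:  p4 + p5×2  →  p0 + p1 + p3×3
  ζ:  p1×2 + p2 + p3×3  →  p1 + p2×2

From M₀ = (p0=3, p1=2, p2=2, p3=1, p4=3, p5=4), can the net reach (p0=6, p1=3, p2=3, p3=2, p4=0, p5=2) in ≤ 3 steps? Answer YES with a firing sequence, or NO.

NO — not reachable within 3 firings

depth 0: 1 marking
depth 1: 4 markings reached so far
depth 2: 10 markings reached so far
depth 3: 21 markings reached so far
target is not among the 21 markings reachable within 3 steps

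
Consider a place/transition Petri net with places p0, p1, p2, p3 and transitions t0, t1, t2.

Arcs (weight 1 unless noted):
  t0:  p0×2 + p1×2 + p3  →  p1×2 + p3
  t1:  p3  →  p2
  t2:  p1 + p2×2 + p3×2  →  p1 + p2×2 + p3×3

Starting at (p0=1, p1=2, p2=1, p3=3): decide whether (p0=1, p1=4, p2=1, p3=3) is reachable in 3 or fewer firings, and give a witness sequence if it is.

depth 0: 1 marking
depth 1: 2 markings reached so far
depth 2: 4 markings reached so far
depth 3: 7 markings reached so far
target is not among the 7 markings reachable within 3 steps

NO — not reachable within 3 firings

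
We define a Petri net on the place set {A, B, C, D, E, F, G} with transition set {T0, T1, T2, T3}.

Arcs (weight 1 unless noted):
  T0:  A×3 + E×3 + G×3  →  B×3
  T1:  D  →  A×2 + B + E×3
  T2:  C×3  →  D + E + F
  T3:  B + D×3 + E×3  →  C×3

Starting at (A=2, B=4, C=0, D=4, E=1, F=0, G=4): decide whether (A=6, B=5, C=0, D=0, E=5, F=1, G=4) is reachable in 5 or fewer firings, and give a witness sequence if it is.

step 1: fire T1:  (A=2, B=4, C=0, D=4, E=1, F=0, G=4) → (A=4, B=5, C=0, D=3, E=4, F=0, G=4)
step 2: fire T3:  (A=4, B=5, C=0, D=3, E=4, F=0, G=4) → (A=4, B=4, C=3, D=0, E=1, F=0, G=4)
step 3: fire T2:  (A=4, B=4, C=3, D=0, E=1, F=0, G=4) → (A=4, B=4, C=0, D=1, E=2, F=1, G=4)
step 4: fire T1:  (A=4, B=4, C=0, D=1, E=2, F=1, G=4) → (A=6, B=5, C=0, D=0, E=5, F=1, G=4)

YES — reachable via ⟨T1, T3, T2, T1⟩ (4 firings)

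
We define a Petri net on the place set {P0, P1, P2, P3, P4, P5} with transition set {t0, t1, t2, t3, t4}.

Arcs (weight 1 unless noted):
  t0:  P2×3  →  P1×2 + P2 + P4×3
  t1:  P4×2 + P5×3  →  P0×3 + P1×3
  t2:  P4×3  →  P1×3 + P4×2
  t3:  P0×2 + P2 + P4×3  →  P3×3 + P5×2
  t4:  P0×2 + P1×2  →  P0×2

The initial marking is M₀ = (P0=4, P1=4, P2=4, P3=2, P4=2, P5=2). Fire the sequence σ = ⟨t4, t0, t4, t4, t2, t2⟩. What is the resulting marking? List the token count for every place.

step 1: fire t4:  (P0=4, P1=4, P2=4, P3=2, P4=2, P5=2) → (P0=4, P1=2, P2=4, P3=2, P4=2, P5=2)
step 2: fire t0:  (P0=4, P1=2, P2=4, P3=2, P4=2, P5=2) → (P0=4, P1=4, P2=2, P3=2, P4=5, P5=2)
step 3: fire t4:  (P0=4, P1=4, P2=2, P3=2, P4=5, P5=2) → (P0=4, P1=2, P2=2, P3=2, P4=5, P5=2)
step 4: fire t4:  (P0=4, P1=2, P2=2, P3=2, P4=5, P5=2) → (P0=4, P1=0, P2=2, P3=2, P4=5, P5=2)
step 5: fire t2:  (P0=4, P1=0, P2=2, P3=2, P4=5, P5=2) → (P0=4, P1=3, P2=2, P3=2, P4=4, P5=2)
step 6: fire t2:  (P0=4, P1=3, P2=2, P3=2, P4=4, P5=2) → (P0=4, P1=6, P2=2, P3=2, P4=3, P5=2)

(P0=4, P1=6, P2=2, P3=2, P4=3, P5=2)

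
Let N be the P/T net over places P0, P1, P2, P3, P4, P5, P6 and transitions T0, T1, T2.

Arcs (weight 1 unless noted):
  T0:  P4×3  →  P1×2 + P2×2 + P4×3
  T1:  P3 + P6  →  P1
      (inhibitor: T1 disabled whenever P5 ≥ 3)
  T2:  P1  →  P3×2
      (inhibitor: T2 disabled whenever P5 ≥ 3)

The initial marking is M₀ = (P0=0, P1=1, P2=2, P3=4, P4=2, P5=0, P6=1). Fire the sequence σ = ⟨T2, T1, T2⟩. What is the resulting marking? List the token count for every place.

(P0=0, P1=0, P2=2, P3=7, P4=2, P5=0, P6=0)

step 1: fire T2:  (P0=0, P1=1, P2=2, P3=4, P4=2, P5=0, P6=1) → (P0=0, P1=0, P2=2, P3=6, P4=2, P5=0, P6=1)
step 2: fire T1:  (P0=0, P1=0, P2=2, P3=6, P4=2, P5=0, P6=1) → (P0=0, P1=1, P2=2, P3=5, P4=2, P5=0, P6=0)
step 3: fire T2:  (P0=0, P1=1, P2=2, P3=5, P4=2, P5=0, P6=0) → (P0=0, P1=0, P2=2, P3=7, P4=2, P5=0, P6=0)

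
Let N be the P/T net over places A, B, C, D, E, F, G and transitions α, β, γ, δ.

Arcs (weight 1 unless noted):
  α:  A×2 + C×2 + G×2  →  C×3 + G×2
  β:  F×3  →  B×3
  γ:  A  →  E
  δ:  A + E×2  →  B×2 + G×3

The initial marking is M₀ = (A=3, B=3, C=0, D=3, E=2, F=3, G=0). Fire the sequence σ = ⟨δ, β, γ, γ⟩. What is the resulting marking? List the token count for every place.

(A=0, B=8, C=0, D=3, E=2, F=0, G=3)

step 1: fire δ:  (A=3, B=3, C=0, D=3, E=2, F=3, G=0) → (A=2, B=5, C=0, D=3, E=0, F=3, G=3)
step 2: fire β:  (A=2, B=5, C=0, D=3, E=0, F=3, G=3) → (A=2, B=8, C=0, D=3, E=0, F=0, G=3)
step 3: fire γ:  (A=2, B=8, C=0, D=3, E=0, F=0, G=3) → (A=1, B=8, C=0, D=3, E=1, F=0, G=3)
step 4: fire γ:  (A=1, B=8, C=0, D=3, E=1, F=0, G=3) → (A=0, B=8, C=0, D=3, E=2, F=0, G=3)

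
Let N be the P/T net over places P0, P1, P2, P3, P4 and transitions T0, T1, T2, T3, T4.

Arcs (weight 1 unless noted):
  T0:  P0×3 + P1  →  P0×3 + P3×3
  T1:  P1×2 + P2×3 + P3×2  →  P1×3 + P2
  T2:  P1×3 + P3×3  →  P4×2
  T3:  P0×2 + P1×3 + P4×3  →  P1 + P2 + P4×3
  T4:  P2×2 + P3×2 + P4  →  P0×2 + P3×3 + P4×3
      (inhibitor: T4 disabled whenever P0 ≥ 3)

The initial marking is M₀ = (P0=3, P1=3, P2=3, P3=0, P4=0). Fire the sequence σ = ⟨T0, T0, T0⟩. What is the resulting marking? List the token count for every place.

step 1: fire T0:  (P0=3, P1=3, P2=3, P3=0, P4=0) → (P0=3, P1=2, P2=3, P3=3, P4=0)
step 2: fire T0:  (P0=3, P1=2, P2=3, P3=3, P4=0) → (P0=3, P1=1, P2=3, P3=6, P4=0)
step 3: fire T0:  (P0=3, P1=1, P2=3, P3=6, P4=0) → (P0=3, P1=0, P2=3, P3=9, P4=0)

(P0=3, P1=0, P2=3, P3=9, P4=0)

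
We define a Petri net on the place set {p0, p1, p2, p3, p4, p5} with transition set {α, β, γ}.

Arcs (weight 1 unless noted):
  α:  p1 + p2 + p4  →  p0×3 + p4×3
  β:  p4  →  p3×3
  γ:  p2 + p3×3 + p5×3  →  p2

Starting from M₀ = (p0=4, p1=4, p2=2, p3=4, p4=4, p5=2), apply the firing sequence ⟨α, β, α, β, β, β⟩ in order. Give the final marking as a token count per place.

step 1: fire α:  (p0=4, p1=4, p2=2, p3=4, p4=4, p5=2) → (p0=7, p1=3, p2=1, p3=4, p4=6, p5=2)
step 2: fire β:  (p0=7, p1=3, p2=1, p3=4, p4=6, p5=2) → (p0=7, p1=3, p2=1, p3=7, p4=5, p5=2)
step 3: fire α:  (p0=7, p1=3, p2=1, p3=7, p4=5, p5=2) → (p0=10, p1=2, p2=0, p3=7, p4=7, p5=2)
step 4: fire β:  (p0=10, p1=2, p2=0, p3=7, p4=7, p5=2) → (p0=10, p1=2, p2=0, p3=10, p4=6, p5=2)
step 5: fire β:  (p0=10, p1=2, p2=0, p3=10, p4=6, p5=2) → (p0=10, p1=2, p2=0, p3=13, p4=5, p5=2)
step 6: fire β:  (p0=10, p1=2, p2=0, p3=13, p4=5, p5=2) → (p0=10, p1=2, p2=0, p3=16, p4=4, p5=2)

(p0=10, p1=2, p2=0, p3=16, p4=4, p5=2)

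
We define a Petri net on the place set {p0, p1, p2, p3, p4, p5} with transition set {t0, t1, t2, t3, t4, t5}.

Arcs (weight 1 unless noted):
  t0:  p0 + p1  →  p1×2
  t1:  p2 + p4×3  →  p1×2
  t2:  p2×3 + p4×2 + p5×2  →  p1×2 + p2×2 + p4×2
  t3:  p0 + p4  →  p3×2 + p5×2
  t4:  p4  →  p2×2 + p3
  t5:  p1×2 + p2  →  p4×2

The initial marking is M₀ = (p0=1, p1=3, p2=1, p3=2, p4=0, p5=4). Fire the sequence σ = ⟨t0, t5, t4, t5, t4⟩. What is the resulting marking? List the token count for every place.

(p0=0, p1=0, p2=3, p3=4, p4=2, p5=4)

step 1: fire t0:  (p0=1, p1=3, p2=1, p3=2, p4=0, p5=4) → (p0=0, p1=4, p2=1, p3=2, p4=0, p5=4)
step 2: fire t5:  (p0=0, p1=4, p2=1, p3=2, p4=0, p5=4) → (p0=0, p1=2, p2=0, p3=2, p4=2, p5=4)
step 3: fire t4:  (p0=0, p1=2, p2=0, p3=2, p4=2, p5=4) → (p0=0, p1=2, p2=2, p3=3, p4=1, p5=4)
step 4: fire t5:  (p0=0, p1=2, p2=2, p3=3, p4=1, p5=4) → (p0=0, p1=0, p2=1, p3=3, p4=3, p5=4)
step 5: fire t4:  (p0=0, p1=0, p2=1, p3=3, p4=3, p5=4) → (p0=0, p1=0, p2=3, p3=4, p4=2, p5=4)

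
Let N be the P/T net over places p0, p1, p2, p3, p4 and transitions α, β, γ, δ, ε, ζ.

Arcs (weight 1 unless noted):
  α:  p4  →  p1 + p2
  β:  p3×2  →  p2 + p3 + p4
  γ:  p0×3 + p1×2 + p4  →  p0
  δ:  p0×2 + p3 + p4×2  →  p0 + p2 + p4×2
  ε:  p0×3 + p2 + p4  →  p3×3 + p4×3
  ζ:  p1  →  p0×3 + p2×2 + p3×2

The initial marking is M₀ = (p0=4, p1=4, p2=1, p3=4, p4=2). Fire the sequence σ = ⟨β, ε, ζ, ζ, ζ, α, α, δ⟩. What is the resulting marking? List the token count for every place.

step 1: fire β:  (p0=4, p1=4, p2=1, p3=4, p4=2) → (p0=4, p1=4, p2=2, p3=3, p4=3)
step 2: fire ε:  (p0=4, p1=4, p2=2, p3=3, p4=3) → (p0=1, p1=4, p2=1, p3=6, p4=5)
step 3: fire ζ:  (p0=1, p1=4, p2=1, p3=6, p4=5) → (p0=4, p1=3, p2=3, p3=8, p4=5)
step 4: fire ζ:  (p0=4, p1=3, p2=3, p3=8, p4=5) → (p0=7, p1=2, p2=5, p3=10, p4=5)
step 5: fire ζ:  (p0=7, p1=2, p2=5, p3=10, p4=5) → (p0=10, p1=1, p2=7, p3=12, p4=5)
step 6: fire α:  (p0=10, p1=1, p2=7, p3=12, p4=5) → (p0=10, p1=2, p2=8, p3=12, p4=4)
step 7: fire α:  (p0=10, p1=2, p2=8, p3=12, p4=4) → (p0=10, p1=3, p2=9, p3=12, p4=3)
step 8: fire δ:  (p0=10, p1=3, p2=9, p3=12, p4=3) → (p0=9, p1=3, p2=10, p3=11, p4=3)

(p0=9, p1=3, p2=10, p3=11, p4=3)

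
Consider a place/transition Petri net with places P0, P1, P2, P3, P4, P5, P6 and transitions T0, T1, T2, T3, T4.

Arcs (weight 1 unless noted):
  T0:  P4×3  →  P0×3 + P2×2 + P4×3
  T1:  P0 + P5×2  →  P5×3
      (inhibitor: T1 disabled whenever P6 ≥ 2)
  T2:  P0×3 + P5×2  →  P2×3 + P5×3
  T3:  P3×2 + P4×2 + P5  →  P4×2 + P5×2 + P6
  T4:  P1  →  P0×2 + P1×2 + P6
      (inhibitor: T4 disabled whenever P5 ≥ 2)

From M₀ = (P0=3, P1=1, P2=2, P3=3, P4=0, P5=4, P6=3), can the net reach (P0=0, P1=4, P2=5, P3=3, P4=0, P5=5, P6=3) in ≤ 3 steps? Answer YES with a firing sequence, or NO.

depth 0: 1 marking
depth 1: 2 markings reached so far
depth 2: 2 markings reached so far
(frontier empty at depth 2; search complete)
target is not among the 2 markings reachable within 3 steps

NO — not reachable within 3 firings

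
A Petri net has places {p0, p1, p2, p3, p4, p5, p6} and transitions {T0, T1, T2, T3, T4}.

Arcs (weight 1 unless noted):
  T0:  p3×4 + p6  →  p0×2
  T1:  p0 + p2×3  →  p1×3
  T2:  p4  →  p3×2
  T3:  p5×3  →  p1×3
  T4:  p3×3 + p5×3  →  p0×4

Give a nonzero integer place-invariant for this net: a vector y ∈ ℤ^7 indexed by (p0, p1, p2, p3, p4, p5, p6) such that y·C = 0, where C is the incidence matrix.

y = (p0:6, p1:5, p2:3, p3:3, p4:6, p5:5, p6:0)

Incidence matrix C (rows=places, cols=transitions):
       T0   T1   T2   T3   T4
   p0   2   -1    0    0    4
   p1   0    3    0    3    0
   p2   0   -3    0    0    0
   p3  -4    0    2    0   -3
   p4   0    0   -1    0    0
   p5   0    0    0   -3   -3
   p6  -1    0    0    0    0

Candidate y = [6, 5, 3, 3, 6, 5, 0]; check y·C column-wise:
  col T0: 6·2 + 5·0 + 3·0 + 3·-4 + 6·0 + 5·0 + 0·-1 = 0
  col T1: 6·-1 + 5·3 + 3·-3 + 3·0 + 6·0 + 5·0 = 0
  col T2: 6·0 + 5·0 + 3·0 + 3·2 + 6·-1 + 5·0 = 0
  col T3: 6·0 + 5·3 + 3·0 + 3·0 + 6·0 + 5·-3 = 0
  col T4: 6·4 + 5·0 + 3·0 + 3·-3 + 6·0 + 5·-3 = 0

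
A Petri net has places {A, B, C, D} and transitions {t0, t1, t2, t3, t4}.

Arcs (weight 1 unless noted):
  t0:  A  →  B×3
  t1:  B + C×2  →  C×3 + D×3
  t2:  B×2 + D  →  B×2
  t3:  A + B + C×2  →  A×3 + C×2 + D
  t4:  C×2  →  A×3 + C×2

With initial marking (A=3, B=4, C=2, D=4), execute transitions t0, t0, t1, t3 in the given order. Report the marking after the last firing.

step 1: fire t0:  (A=3, B=4, C=2, D=4) → (A=2, B=7, C=2, D=4)
step 2: fire t0:  (A=2, B=7, C=2, D=4) → (A=1, B=10, C=2, D=4)
step 3: fire t1:  (A=1, B=10, C=2, D=4) → (A=1, B=9, C=3, D=7)
step 4: fire t3:  (A=1, B=9, C=3, D=7) → (A=3, B=8, C=3, D=8)

(A=3, B=8, C=3, D=8)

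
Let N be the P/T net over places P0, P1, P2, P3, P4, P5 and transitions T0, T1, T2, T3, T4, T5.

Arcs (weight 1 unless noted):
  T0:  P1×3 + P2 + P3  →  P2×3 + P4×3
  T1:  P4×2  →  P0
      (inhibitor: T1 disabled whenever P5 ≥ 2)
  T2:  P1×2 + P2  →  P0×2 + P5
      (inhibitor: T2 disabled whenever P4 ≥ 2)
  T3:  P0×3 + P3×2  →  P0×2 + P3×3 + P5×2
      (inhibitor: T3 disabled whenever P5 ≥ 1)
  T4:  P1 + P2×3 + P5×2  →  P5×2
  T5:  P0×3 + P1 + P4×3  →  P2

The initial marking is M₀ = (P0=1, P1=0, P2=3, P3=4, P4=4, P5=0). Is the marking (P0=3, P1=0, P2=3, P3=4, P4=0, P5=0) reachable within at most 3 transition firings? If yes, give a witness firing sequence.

YES — reachable via ⟨T1, T1⟩ (2 firings)

step 1: fire T1:  (P0=1, P1=0, P2=3, P3=4, P4=4, P5=0) → (P0=2, P1=0, P2=3, P3=4, P4=2, P5=0)
step 2: fire T1:  (P0=2, P1=0, P2=3, P3=4, P4=2, P5=0) → (P0=3, P1=0, P2=3, P3=4, P4=0, P5=0)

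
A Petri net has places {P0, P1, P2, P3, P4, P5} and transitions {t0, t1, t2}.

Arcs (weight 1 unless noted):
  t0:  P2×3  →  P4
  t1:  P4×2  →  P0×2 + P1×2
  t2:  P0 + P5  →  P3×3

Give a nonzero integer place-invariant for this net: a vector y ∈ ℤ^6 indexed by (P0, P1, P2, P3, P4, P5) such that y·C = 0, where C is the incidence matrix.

Incidence matrix C (rows=places, cols=transitions):
       t0   t1   t2
   P0   0    2   -1
   P1   0    2    0
   P2  -3    0    0
   P3   0    0    3
   P4   1   -2    0
   P5   0    0   -1

Candidate y = [3, -3, 0, 1, 0, 0]; check y·C column-wise:
  col t0: 3·0 + -3·0 + 0·-3 + 1·0 + 0·1 = 0
  col t1: 3·2 + -3·2 + 1·0 + 0·-2 = 0
  col t2: 3·-1 + -3·0 + 1·3 + 0·-1 = 0

y = (P0:3, P1:-3, P2:0, P3:1, P4:0, P5:0)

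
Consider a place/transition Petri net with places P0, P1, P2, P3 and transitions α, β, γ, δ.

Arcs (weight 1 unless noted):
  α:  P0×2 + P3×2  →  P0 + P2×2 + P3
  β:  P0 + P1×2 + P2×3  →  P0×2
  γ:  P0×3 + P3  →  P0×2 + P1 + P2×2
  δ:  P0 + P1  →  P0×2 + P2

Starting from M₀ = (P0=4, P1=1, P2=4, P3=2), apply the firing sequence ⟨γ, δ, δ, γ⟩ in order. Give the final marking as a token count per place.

step 1: fire γ:  (P0=4, P1=1, P2=4, P3=2) → (P0=3, P1=2, P2=6, P3=1)
step 2: fire δ:  (P0=3, P1=2, P2=6, P3=1) → (P0=4, P1=1, P2=7, P3=1)
step 3: fire δ:  (P0=4, P1=1, P2=7, P3=1) → (P0=5, P1=0, P2=8, P3=1)
step 4: fire γ:  (P0=5, P1=0, P2=8, P3=1) → (P0=4, P1=1, P2=10, P3=0)

(P0=4, P1=1, P2=10, P3=0)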